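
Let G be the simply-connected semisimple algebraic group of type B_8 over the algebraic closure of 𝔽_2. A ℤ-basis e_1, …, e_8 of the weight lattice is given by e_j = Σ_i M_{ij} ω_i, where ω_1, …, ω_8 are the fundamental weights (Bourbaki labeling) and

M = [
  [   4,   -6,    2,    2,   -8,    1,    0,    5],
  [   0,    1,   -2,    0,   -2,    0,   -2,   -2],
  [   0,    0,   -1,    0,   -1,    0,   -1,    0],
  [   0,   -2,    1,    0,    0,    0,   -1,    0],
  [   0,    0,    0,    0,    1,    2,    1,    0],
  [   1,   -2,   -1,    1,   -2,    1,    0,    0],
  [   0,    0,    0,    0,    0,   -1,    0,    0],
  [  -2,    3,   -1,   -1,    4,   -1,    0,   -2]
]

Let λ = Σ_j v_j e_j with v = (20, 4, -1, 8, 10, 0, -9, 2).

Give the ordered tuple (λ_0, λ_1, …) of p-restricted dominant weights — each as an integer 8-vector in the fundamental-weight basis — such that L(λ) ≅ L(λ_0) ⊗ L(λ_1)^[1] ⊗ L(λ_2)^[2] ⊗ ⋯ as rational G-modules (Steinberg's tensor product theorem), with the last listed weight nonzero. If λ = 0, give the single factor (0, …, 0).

Change of basis e → ω: c = M·v where v = (20, 4, -1, 8, 10, 0, -9, 2):
  c_1 = 4*20 + -6*4 + 2*-1 + 2*8 + -8*10 + 1*0 + 0*-9 + 5*2 = 0
  c_2 = 0*20 + 1*4 + -2*-1 + 0*8 + -2*10 + 0*0 + -2*-9 + -2*2 = 0
  c_3 = 0*20 + 0*4 + -1*-1 + 0*8 + -1*10 + 0*0 + -1*-9 + 0*2 = 0
  c_4 = 0*20 + -2*4 + 1*-1 + 0*8 + 0*10 + 0*0 + -1*-9 + 0*2 = 0
  c_5 = 0*20 + 0*4 + 0*-1 + 0*8 + 1*10 + 2*0 + 1*-9 + 0*2 = 1
  c_6 = 1*20 + -2*4 + -1*-1 + 1*8 + -2*10 + 1*0 + 0*-9 + 0*2 = 1
  c_7 = 0*20 + 0*4 + 0*-1 + 0*8 + 0*10 + -1*0 + 0*-9 + 0*2 = 0
  c_8 = -2*20 + 3*4 + -1*-1 + -1*8 + 4*10 + -1*0 + 0*-9 + -2*2 = 1
p = 2; digits c_i = Σ_j d_{ij}·2^j, 0 ≤ d_{ij} < 2:
  c_1 = 0
  c_2 = 0
  c_3 = 0
  c_4 = 0
  c_5 = 1 = 1·2^0
  c_6 = 1 = 1·2^0
  c_7 = 0
  c_8 = 1 = 1·2^0
p-restricted factor λ_0 = (0, 0, 0, 0, 1, 1, 0, 1)

((0, 0, 0, 0, 1, 1, 0, 1),)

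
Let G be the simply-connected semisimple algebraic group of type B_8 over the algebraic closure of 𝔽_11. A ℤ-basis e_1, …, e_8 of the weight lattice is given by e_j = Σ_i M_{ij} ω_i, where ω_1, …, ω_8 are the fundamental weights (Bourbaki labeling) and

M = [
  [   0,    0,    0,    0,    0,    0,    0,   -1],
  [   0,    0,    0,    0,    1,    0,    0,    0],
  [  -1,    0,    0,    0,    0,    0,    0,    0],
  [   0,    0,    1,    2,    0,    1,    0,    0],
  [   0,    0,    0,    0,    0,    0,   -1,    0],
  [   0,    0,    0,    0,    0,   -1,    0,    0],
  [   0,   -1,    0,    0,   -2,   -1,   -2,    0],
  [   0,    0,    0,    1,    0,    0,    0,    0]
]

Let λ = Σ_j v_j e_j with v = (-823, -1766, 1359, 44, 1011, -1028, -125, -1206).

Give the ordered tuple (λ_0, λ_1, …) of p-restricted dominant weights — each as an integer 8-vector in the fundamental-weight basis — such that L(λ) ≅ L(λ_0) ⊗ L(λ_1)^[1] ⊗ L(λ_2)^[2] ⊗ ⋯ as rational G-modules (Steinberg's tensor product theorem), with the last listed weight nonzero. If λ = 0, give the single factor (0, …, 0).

((7, 10, 9, 1, 4, 5, 10, 0), (10, 3, 8, 5, 0, 5, 4, 4), (9, 8, 6, 3, 1, 8, 8, 0))

Compute c_i = Σ_j M_{ij} v_j with v = (-823, -1766, 1359, 44, 1011, -1028, -125, -1206):
  c_1 = (0)·(-823) + (0)·(-1766) + 0·1359 + 0·44 + 0·1011 + (0)·(-1028) + (0)·(-125) + (-1)·(-1206) = 1206
  c_2 = (0)·(-823) + (0)·(-1766) + 0·1359 + 0·44 + 1·1011 + (0)·(-1028) + (0)·(-125) + (0)·(-1206) = 1011
  c_3 = (-1)·(-823) + (0)·(-1766) + 0·1359 + 0·44 + 0·1011 + (0)·(-1028) + (0)·(-125) + (0)·(-1206) = 823
  c_4 = (0)·(-823) + (0)·(-1766) + 1·1359 + 2·44 + 0·1011 + (1)·(-1028) + (0)·(-125) + (0)·(-1206) = 419
  c_5 = (0)·(-823) + (0)·(-1766) + 0·1359 + 0·44 + 0·1011 + (0)·(-1028) + (-1)·(-125) + (0)·(-1206) = 125
  c_6 = (0)·(-823) + (0)·(-1766) + 0·1359 + 0·44 + 0·1011 + (-1)·(-1028) + (0)·(-125) + (0)·(-1206) = 1028
  c_7 = (0)·(-823) + (-1)·(-1766) + 0·1359 + 0·44 + (-2)·(1011) + (-1)·(-1028) + (-2)·(-125) + (0)·(-1206) = 1022
  c_8 = (0)·(-823) + (0)·(-1766) + 0·1359 + 1·44 + 0·1011 + (0)·(-1028) + (0)·(-125) + (0)·(-1206) = 44
Base-11 expansion of each c_i:
  c_1 = 1206 = 7·11^0 + 10·11^1 + 9·11^2
  c_2 = 1011 = 10·11^0 + 3·11^1 + 8·11^2
  c_3 = 823 = 9·11^0 + 8·11^1 + 6·11^2
  c_4 = 419 = 1·11^0 + 5·11^1 + 3·11^2
  c_5 = 125 = 4·11^0 + 0·11^1 + 1·11^2
  c_6 = 1028 = 5·11^0 + 5·11^1 + 8·11^2
  c_7 = 1022 = 10·11^0 + 4·11^1 + 8·11^2
  c_8 = 44 = 0·11^0 + 4·11^1
λ_0 = (7, 10, 9, 1, 4, 5, 10, 0)
λ_1 = (10, 3, 8, 5, 0, 5, 4, 4)
λ_2 = (9, 8, 6, 3, 1, 8, 8, 0)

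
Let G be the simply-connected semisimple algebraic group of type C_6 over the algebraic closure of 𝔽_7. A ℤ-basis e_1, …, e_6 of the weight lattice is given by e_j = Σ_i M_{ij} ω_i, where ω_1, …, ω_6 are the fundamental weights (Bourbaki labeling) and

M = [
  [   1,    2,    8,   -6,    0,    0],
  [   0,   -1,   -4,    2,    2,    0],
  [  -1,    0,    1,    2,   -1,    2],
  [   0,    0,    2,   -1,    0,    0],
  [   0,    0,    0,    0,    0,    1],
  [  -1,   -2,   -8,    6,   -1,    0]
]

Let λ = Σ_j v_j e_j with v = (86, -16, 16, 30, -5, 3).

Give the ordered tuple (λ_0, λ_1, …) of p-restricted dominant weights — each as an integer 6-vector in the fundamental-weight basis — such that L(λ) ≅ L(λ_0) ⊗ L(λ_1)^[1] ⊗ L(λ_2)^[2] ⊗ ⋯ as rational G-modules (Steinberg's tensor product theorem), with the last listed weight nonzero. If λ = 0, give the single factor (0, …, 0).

((2, 2, 1, 2, 3, 3),)

Compute c_i = Σ_j M_{ij} v_j with v = (86, -16, 16, 30, -5, 3):
  c_1 = 1*86 + 2*-16 + 8*16 + -6*30 + 0*-5 + 0*3 = 2
  c_2 = 0*86 + -1*-16 + -4*16 + 2*30 + 2*-5 + 0*3 = 2
  c_3 = -1*86 + 0*-16 + 1*16 + 2*30 + -1*-5 + 2*3 = 1
  c_4 = 0*86 + 0*-16 + 2*16 + -1*30 + 0*-5 + 0*3 = 2
  c_5 = 0*86 + 0*-16 + 0*16 + 0*30 + 0*-5 + 1*3 = 3
  c_6 = -1*86 + -2*-16 + -8*16 + 6*30 + -1*-5 + 0*3 = 3
Expand coordinatewise in base 7:
  c_1 = 2 = 2·7^0
  c_2 = 2 = 2·7^0
  c_3 = 1 = 1·7^0
  c_4 = 2 = 2·7^0
  c_5 = 3 = 3·7^0
  c_6 = 3 = 3·7^0
λ_0 = (2, 2, 1, 2, 3, 3)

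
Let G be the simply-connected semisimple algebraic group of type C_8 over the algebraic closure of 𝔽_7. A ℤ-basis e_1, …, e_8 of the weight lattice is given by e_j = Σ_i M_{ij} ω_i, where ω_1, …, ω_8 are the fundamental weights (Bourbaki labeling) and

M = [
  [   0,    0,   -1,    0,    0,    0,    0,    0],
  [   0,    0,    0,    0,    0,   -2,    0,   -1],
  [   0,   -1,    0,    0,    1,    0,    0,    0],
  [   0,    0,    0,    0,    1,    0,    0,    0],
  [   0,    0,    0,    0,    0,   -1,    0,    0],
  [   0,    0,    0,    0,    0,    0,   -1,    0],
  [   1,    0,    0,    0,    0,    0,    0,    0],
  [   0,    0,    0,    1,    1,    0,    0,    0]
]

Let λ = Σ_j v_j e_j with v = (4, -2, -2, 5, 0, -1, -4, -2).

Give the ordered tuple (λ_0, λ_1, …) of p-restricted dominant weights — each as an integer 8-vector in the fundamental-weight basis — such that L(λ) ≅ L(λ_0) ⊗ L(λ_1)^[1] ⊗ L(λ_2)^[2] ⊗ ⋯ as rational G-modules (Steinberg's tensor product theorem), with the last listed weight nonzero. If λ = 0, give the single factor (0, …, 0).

Change of basis e → ω: c = M·v where v = (4, -2, -2, 5, 0, -1, -4, -2):
  c_1 = (0)·(4) + (0)·(-2) + (-1)·(-2) + (0)·(5) + (0)·(0) + (0)·(-1) + (0)·(-4) + (0)·(-2) = 2
  c_2 = (0)·(4) + (0)·(-2) + (0)·(-2) + (0)·(5) + (0)·(0) + (-2)·(-1) + (0)·(-4) + (-1)·(-2) = 4
  c_3 = (0)·(4) + (-1)·(-2) + (0)·(-2) + (0)·(5) + (1)·(0) + (0)·(-1) + (0)·(-4) + (0)·(-2) = 2
  c_4 = (0)·(4) + (0)·(-2) + (0)·(-2) + (0)·(5) + (1)·(0) + (0)·(-1) + (0)·(-4) + (0)·(-2) = 0
  c_5 = (0)·(4) + (0)·(-2) + (0)·(-2) + (0)·(5) + (0)·(0) + (-1)·(-1) + (0)·(-4) + (0)·(-2) = 1
  c_6 = (0)·(4) + (0)·(-2) + (0)·(-2) + (0)·(5) + (0)·(0) + (0)·(-1) + (-1)·(-4) + (0)·(-2) = 4
  c_7 = (1)·(4) + (0)·(-2) + (0)·(-2) + (0)·(5) + (0)·(0) + (0)·(-1) + (0)·(-4) + (0)·(-2) = 4
  c_8 = (0)·(4) + (0)·(-2) + (0)·(-2) + (1)·(5) + (1)·(0) + (0)·(-1) + (0)·(-4) + (0)·(-2) = 5
p = 7; digits c_i = Σ_j d_{ij}·7^j, 0 ≤ d_{ij} < 7:
  c_1 = 2 = 2·7^0
  c_2 = 4 = 4·7^0
  c_3 = 2 = 2·7^0
  c_4 = 0
  c_5 = 1 = 1·7^0
  c_6 = 4 = 4·7^0
  c_7 = 4 = 4·7^0
  c_8 = 5 = 5·7^0
p-restricted factor λ_0 = (2, 4, 2, 0, 1, 4, 4, 5)

((2, 4, 2, 0, 1, 4, 4, 5),)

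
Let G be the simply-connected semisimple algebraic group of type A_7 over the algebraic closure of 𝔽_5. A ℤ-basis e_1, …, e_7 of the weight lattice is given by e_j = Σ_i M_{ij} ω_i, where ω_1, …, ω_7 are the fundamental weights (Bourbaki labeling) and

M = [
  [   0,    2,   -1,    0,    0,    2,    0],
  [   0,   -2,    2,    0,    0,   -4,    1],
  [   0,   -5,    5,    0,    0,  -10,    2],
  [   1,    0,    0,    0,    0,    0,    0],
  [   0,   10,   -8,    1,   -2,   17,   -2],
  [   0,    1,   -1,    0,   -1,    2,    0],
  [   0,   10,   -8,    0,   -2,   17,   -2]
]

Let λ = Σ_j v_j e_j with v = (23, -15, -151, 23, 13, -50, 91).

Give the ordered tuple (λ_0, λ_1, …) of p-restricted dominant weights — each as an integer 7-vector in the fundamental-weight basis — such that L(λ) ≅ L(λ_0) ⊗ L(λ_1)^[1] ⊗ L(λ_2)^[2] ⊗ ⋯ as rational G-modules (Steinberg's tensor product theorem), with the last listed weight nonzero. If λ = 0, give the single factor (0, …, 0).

((1, 4, 2, 3, 3, 3, 0), (4, 3, 0, 4, 4, 4, 0))

In the fundamental-weight basis, λ has coordinates c = M·v (v = (23, -15, -151, 23, 13, -50, 91)):
  c_1 = 0·23 + (2)·(-15) + (-1)·(-151) + 0·23 + 0·13 + (2)·(-50) + 0·91 = 21
  c_2 = 0·23 + (-2)·(-15) + (2)·(-151) + 0·23 + 0·13 + (-4)·(-50) + 1·91 = 19
  c_3 = 0·23 + (-5)·(-15) + (5)·(-151) + 0·23 + 0·13 + (-10)·(-50) + 2·91 = 2
  c_4 = 1·23 + (0)·(-15) + (0)·(-151) + 0·23 + 0·13 + (0)·(-50) + 0·91 = 23
  c_5 = 0·23 + (10)·(-15) + (-8)·(-151) + 1·23 + (-2)·(13) + (17)·(-50) + (-2)·(91) = 23
  c_6 = 0·23 + (1)·(-15) + (-1)·(-151) + 0·23 + (-1)·(13) + (2)·(-50) + 0·91 = 23
  c_7 = 0·23 + (10)·(-15) + (-8)·(-151) + 0·23 + (-2)·(13) + (17)·(-50) + (-2)·(91) = 0
p = 5; digits c_i = Σ_j d_{ij}·5^j, 0 ≤ d_{ij} < 5:
  c_1 = 21 = 1·5^0 + 4·5^1
  c_2 = 19 = 4·5^0 + 3·5^1
  c_3 = 2 = 2·5^0
  c_4 = 23 = 3·5^0 + 4·5^1
  c_5 = 23 = 3·5^0 + 4·5^1
  c_6 = 23 = 3·5^0 + 4·5^1
  c_7 = 0
p-restricted factor λ_0 = (1, 4, 2, 3, 3, 3, 0)
p-restricted factor λ_1 = (4, 3, 0, 4, 4, 4, 0)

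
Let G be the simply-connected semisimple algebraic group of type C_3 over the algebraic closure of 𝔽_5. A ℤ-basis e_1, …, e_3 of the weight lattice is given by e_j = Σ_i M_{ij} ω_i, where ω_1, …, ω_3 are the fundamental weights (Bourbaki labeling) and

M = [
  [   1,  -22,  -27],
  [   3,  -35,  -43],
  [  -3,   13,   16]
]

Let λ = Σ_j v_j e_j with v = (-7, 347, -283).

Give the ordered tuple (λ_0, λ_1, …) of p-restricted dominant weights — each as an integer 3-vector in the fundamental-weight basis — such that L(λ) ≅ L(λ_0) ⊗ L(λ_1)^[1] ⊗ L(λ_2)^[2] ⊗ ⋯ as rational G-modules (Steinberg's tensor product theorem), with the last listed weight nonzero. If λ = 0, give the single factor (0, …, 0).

((0, 3, 4),)

Converting to the ω-basis (c_i = row i of M dotted with v = (-7, 347, -283)):
  c_1 = 1*-7 + -22*347 + -27*-283 = 0
  c_2 = 3*-7 + -35*347 + -43*-283 = 3
  c_3 = -3*-7 + 13*347 + 16*-283 = 4
Expand coordinatewise in base 5:
  c_1 = 0
  c_2 = 3 = 3·5^0
  c_3 = 4 = 4·5^0
Factor λ_0 = (0, 3, 4)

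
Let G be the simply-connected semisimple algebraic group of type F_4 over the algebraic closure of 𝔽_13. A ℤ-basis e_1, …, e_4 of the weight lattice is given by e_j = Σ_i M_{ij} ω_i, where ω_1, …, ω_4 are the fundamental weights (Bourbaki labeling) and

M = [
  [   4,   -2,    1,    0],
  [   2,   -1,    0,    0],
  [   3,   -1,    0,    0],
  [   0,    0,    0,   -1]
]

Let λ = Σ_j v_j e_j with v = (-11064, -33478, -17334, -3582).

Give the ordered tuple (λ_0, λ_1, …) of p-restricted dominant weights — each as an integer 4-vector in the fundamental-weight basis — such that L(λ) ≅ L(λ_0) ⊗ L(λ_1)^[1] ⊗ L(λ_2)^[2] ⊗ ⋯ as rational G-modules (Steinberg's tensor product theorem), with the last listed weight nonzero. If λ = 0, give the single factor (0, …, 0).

Compute c_i = Σ_j M_{ij} v_j with v = (-11064, -33478, -17334, -3582):
  c_1 = (4)·(-11064) + (-2)·(-33478) + (1)·(-17334) + (0)·(-3582) = 5366
  c_2 = (2)·(-11064) + (-1)·(-33478) + (0)·(-17334) + (0)·(-3582) = 11350
  c_3 = (3)·(-11064) + (-1)·(-33478) + (0)·(-17334) + (0)·(-3582) = 286
  c_4 = (0)·(-11064) + (0)·(-33478) + (0)·(-17334) + (-1)·(-3582) = 3582
Expand coordinatewise in base 13:
  c_1 = 5366 = 10·13^0 + 9·13^1 + 5·13^2 + 2·13^3
  c_2 = 11350 = 1·13^0 + 2·13^1 + 2·13^2 + 5·13^3
  c_3 = 286 = 0·13^0 + 9·13^1 + 1·13^2
  c_4 = 3582 = 7·13^0 + 2·13^1 + 8·13^2 + 1·13^3
p-restricted factor λ_0 = (10, 1, 0, 7)
p-restricted factor λ_1 = (9, 2, 9, 2)
p-restricted factor λ_2 = (5, 2, 1, 8)
p-restricted factor λ_3 = (2, 5, 0, 1)

((10, 1, 0, 7), (9, 2, 9, 2), (5, 2, 1, 8), (2, 5, 0, 1))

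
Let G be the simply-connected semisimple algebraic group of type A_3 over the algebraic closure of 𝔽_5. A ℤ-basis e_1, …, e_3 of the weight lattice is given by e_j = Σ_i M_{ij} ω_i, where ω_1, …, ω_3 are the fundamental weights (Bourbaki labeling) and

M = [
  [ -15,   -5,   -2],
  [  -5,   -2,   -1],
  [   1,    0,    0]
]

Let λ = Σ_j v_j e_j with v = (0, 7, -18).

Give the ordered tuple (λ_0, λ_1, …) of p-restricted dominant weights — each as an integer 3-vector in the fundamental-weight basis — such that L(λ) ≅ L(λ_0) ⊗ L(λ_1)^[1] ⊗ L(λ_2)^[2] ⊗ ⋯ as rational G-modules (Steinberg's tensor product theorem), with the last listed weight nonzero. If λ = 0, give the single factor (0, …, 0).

((1, 4, 0),)

Converting to the ω-basis (c_i = row i of M dotted with v = (0, 7, -18)):
  c_1 = -15*0 + -5*7 + -2*-18 = 1
  c_2 = -5*0 + -2*7 + -1*-18 = 4
  c_3 = 1*0 + 0*7 + 0*-18 = 0
Expand coordinatewise in base 5:
  c_1 = 1 = 1·5^0
  c_2 = 4 = 4·5^0
  c_3 = 0
λ_0 = (1, 4, 0)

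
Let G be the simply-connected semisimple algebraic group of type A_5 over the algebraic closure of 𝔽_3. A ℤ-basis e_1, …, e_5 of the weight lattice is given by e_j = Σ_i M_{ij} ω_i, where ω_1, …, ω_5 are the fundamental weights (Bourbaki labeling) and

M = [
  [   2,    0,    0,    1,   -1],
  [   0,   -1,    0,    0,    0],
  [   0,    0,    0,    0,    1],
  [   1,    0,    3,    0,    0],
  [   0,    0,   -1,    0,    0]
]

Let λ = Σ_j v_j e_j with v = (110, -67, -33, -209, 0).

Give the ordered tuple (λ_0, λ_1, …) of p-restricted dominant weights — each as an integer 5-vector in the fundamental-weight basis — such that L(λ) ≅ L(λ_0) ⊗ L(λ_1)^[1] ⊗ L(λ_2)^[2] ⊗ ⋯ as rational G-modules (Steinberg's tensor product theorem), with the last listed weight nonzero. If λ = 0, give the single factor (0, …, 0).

((2, 1, 0, 2, 0), (0, 1, 0, 0, 2), (1, 1, 0, 1, 0), (0, 2, 0, 0, 1))

In the fundamental-weight basis, λ has coordinates c = M·v (v = (110, -67, -33, -209, 0)):
  c_1 = (2)·(110) + (0)·(-67) + (0)·(-33) + (1)·(-209) + (-1)·(0) = 11
  c_2 = (0)·(110) + (-1)·(-67) + (0)·(-33) + (0)·(-209) + (0)·(0) = 67
  c_3 = (0)·(110) + (0)·(-67) + (0)·(-33) + (0)·(-209) + (1)·(0) = 0
  c_4 = (1)·(110) + (0)·(-67) + (3)·(-33) + (0)·(-209) + (0)·(0) = 11
  c_5 = (0)·(110) + (0)·(-67) + (-1)·(-33) + (0)·(-209) + (0)·(0) = 33
Writing each c_i in base p = 3:
  c_1 = 11 = 2·3^0 + 0·3^1 + 1·3^2
  c_2 = 67 = 1·3^0 + 1·3^1 + 1·3^2 + 2·3^3
  c_3 = 0
  c_4 = 11 = 2·3^0 + 0·3^1 + 1·3^2
  c_5 = 33 = 0·3^0 + 2·3^1 + 0·3^2 + 1·3^3
p-restricted factor λ_0 = (2, 1, 0, 2, 0)
p-restricted factor λ_1 = (0, 1, 0, 0, 2)
p-restricted factor λ_2 = (1, 1, 0, 1, 0)
p-restricted factor λ_3 = (0, 2, 0, 0, 1)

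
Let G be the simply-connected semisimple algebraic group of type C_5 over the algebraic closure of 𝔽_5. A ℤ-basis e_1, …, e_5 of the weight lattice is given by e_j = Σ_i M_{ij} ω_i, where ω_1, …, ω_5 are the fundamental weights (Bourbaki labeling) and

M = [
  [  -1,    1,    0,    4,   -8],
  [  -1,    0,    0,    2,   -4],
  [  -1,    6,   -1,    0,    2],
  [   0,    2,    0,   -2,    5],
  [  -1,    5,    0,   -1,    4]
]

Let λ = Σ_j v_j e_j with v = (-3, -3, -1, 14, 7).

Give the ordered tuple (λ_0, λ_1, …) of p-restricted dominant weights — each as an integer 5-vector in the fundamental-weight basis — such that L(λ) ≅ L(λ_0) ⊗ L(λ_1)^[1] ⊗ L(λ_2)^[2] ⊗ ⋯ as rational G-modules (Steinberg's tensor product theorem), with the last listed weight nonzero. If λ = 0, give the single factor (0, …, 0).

Change of basis e → ω: c = M·v where v = (-3, -3, -1, 14, 7):
  c_1 = -1*-3 + 1*-3 + 0*-1 + 4*14 + -8*7 = 0
  c_2 = -1*-3 + 0*-3 + 0*-1 + 2*14 + -4*7 = 3
  c_3 = -1*-3 + 6*-3 + -1*-1 + 0*14 + 2*7 = 0
  c_4 = 0*-3 + 2*-3 + 0*-1 + -2*14 + 5*7 = 1
  c_5 = -1*-3 + 5*-3 + 0*-1 + -1*14 + 4*7 = 2
Writing each c_i in base p = 5:
  c_1 = 0
  c_2 = 3 = 3·5^0
  c_3 = 0
  c_4 = 1 = 1·5^0
  c_5 = 2 = 2·5^0
λ_0 = (0, 3, 0, 1, 2)

((0, 3, 0, 1, 2),)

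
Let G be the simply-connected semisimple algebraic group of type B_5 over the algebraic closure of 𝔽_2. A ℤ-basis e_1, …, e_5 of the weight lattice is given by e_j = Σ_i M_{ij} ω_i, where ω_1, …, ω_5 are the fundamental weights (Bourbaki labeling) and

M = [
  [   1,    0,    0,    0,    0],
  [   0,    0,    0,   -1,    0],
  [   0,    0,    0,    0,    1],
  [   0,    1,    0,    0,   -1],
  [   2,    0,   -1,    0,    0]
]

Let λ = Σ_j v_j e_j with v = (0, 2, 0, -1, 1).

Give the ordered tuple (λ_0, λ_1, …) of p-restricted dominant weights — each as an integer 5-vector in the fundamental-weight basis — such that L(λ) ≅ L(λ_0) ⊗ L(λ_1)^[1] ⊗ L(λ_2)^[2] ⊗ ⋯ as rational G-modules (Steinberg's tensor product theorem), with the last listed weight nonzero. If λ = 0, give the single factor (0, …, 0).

ω-coordinates c = M·v, v = (0, 2, 0, -1, 1):
  c_1 = 1·0 + 0·2 + 0·0 + (0)·(-1) + 0·1 = 0
  c_2 = 0·0 + 0·2 + 0·0 + (-1)·(-1) + 0·1 = 1
  c_3 = 0·0 + 0·2 + 0·0 + (0)·(-1) + 1·1 = 1
  c_4 = 0·0 + 1·2 + 0·0 + (0)·(-1) + (-1)·(1) = 1
  c_5 = 2·0 + 0·2 + (-1)·(0) + (0)·(-1) + 0·1 = 0
Expand coordinatewise in base 2:
  c_1 = 0
  c_2 = 1 = 1·2^0
  c_3 = 1 = 1·2^0
  c_4 = 1 = 1·2^0
  c_5 = 0
Factor λ_0 = (0, 1, 1, 1, 0)

((0, 1, 1, 1, 0),)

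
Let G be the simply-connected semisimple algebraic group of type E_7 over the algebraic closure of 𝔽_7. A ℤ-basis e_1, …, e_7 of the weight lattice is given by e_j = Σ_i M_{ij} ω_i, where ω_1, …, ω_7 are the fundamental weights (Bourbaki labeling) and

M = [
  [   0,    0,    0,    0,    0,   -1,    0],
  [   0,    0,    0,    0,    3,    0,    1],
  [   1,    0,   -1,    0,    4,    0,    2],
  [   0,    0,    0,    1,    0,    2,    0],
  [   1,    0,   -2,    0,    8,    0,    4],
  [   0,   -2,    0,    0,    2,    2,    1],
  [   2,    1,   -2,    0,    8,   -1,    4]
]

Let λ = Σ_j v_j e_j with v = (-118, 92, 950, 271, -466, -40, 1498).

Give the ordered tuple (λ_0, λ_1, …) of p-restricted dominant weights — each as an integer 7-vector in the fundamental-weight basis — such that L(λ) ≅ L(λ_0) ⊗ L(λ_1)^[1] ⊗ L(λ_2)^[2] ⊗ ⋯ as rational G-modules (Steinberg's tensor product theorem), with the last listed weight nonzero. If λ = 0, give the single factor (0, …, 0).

((5, 2, 1, 2, 1, 1, 1), (5, 0, 2, 6, 0, 1, 2), (0, 2, 1, 3, 5, 6, 5))

ω-coordinates c = M·v, v = (-118, 92, 950, 271, -466, -40, 1498):
  c_1 = (0)·(-118) + (0)·(92) + (0)·(950) + (0)·(271) + (0)·(-466) + (-1)·(-40) + (0)·(1498) = 40
  c_2 = (0)·(-118) + (0)·(92) + (0)·(950) + (0)·(271) + (3)·(-466) + (0)·(-40) + (1)·(1498) = 100
  c_3 = (1)·(-118) + (0)·(92) + (-1)·(950) + (0)·(271) + (4)·(-466) + (0)·(-40) + (2)·(1498) = 64
  c_4 = (0)·(-118) + (0)·(92) + (0)·(950) + (1)·(271) + (0)·(-466) + (2)·(-40) + (0)·(1498) = 191
  c_5 = (1)·(-118) + (0)·(92) + (-2)·(950) + (0)·(271) + (8)·(-466) + (0)·(-40) + (4)·(1498) = 246
  c_6 = (0)·(-118) + (-2)·(92) + (0)·(950) + (0)·(271) + (2)·(-466) + (2)·(-40) + (1)·(1498) = 302
  c_7 = (2)·(-118) + (1)·(92) + (-2)·(950) + (0)·(271) + (8)·(-466) + (-1)·(-40) + (4)·(1498) = 260
Writing each c_i in base p = 7:
  c_1 = 40 = 5·7^0 + 5·7^1
  c_2 = 100 = 2·7^0 + 0·7^1 + 2·7^2
  c_3 = 64 = 1·7^0 + 2·7^1 + 1·7^2
  c_4 = 191 = 2·7^0 + 6·7^1 + 3·7^2
  c_5 = 246 = 1·7^0 + 0·7^1 + 5·7^2
  c_6 = 302 = 1·7^0 + 1·7^1 + 6·7^2
  c_7 = 260 = 1·7^0 + 2·7^1 + 5·7^2
λ_0 = (5, 2, 1, 2, 1, 1, 1)
λ_1 = (5, 0, 2, 6, 0, 1, 2)
λ_2 = (0, 2, 1, 3, 5, 6, 5)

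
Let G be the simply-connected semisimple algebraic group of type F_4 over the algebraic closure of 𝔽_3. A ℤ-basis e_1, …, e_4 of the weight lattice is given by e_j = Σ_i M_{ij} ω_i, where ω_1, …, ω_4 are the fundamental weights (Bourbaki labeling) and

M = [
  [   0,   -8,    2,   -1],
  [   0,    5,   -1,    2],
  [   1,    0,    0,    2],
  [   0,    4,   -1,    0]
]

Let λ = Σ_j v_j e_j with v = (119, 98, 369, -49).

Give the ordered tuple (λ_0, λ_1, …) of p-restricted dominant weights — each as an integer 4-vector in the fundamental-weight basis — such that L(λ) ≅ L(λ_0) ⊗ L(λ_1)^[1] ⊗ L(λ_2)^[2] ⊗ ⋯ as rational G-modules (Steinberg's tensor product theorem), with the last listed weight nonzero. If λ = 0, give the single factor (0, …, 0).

((0, 2, 0, 2), (1, 1, 1, 1), (0, 2, 2, 2))

Change of basis e → ω: c = M·v where v = (119, 98, 369, -49):
  c_1 = 0*119 + -8*98 + 2*369 + -1*-49 = 3
  c_2 = 0*119 + 5*98 + -1*369 + 2*-49 = 23
  c_3 = 1*119 + 0*98 + 0*369 + 2*-49 = 21
  c_4 = 0*119 + 4*98 + -1*369 + 0*-49 = 23
p = 3; digits c_i = Σ_j d_{ij}·3^j, 0 ≤ d_{ij} < 3:
  c_1 = 3 = 0·3^0 + 1·3^1
  c_2 = 23 = 2·3^0 + 1·3^1 + 2·3^2
  c_3 = 21 = 0·3^0 + 1·3^1 + 2·3^2
  c_4 = 23 = 2·3^0 + 1·3^1 + 2·3^2
p-restricted factor λ_0 = (0, 2, 0, 2)
p-restricted factor λ_1 = (1, 1, 1, 1)
p-restricted factor λ_2 = (0, 2, 2, 2)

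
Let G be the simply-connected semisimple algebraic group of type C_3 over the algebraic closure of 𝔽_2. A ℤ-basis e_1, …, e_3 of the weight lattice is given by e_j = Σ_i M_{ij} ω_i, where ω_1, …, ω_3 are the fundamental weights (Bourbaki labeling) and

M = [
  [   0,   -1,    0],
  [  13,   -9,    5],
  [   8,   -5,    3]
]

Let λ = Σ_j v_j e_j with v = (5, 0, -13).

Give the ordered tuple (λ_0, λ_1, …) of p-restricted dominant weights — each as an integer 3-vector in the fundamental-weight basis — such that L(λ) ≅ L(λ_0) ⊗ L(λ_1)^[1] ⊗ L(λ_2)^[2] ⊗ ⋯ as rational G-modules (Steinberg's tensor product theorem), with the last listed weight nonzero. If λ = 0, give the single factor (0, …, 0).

((0, 0, 1),)

Change of basis e → ω: c = M·v where v = (5, 0, -13):
  c_1 = (0)·(5) + (-1)·(0) + (0)·(-13) = 0
  c_2 = (13)·(5) + (-9)·(0) + (5)·(-13) = 0
  c_3 = (8)·(5) + (-5)·(0) + (3)·(-13) = 1
Expand coordinatewise in base 2:
  c_1 = 0
  c_2 = 0
  c_3 = 1 = 1·2^0
p-restricted factor λ_0 = (0, 0, 1)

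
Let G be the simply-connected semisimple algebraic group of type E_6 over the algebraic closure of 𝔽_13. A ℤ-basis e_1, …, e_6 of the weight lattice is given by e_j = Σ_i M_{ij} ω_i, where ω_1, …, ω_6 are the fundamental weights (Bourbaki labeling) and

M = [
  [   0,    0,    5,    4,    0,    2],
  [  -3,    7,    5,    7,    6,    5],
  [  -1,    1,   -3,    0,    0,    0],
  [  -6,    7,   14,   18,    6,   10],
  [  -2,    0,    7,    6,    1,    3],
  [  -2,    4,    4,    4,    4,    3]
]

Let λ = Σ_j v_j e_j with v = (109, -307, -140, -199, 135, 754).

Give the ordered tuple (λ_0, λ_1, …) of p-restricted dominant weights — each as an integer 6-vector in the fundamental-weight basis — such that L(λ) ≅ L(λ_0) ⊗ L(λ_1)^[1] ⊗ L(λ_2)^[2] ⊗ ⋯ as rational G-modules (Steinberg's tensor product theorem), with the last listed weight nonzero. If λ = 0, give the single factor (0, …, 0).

((12, 11, 4, 5, 5, 0),)

Change of basis e → ω: c = M·v where v = (109, -307, -140, -199, 135, 754):
  c_1 = 0*109 + 0*-307 + 5*-140 + 4*-199 + 0*135 + 2*754 = 12
  c_2 = -3*109 + 7*-307 + 5*-140 + 7*-199 + 6*135 + 5*754 = 11
  c_3 = -1*109 + 1*-307 + -3*-140 + 0*-199 + 0*135 + 0*754 = 4
  c_4 = -6*109 + 7*-307 + 14*-140 + 18*-199 + 6*135 + 10*754 = 5
  c_5 = -2*109 + 0*-307 + 7*-140 + 6*-199 + 1*135 + 3*754 = 5
  c_6 = -2*109 + 4*-307 + 4*-140 + 4*-199 + 4*135 + 3*754 = 0
p = 13; digits c_i = Σ_j d_{ij}·13^j, 0 ≤ d_{ij} < 13:
  c_1 = 12 = 12·13^0
  c_2 = 11 = 11·13^0
  c_3 = 4 = 4·13^0
  c_4 = 5 = 5·13^0
  c_5 = 5 = 5·13^0
  c_6 = 0
λ_0 = (12, 11, 4, 5, 5, 0)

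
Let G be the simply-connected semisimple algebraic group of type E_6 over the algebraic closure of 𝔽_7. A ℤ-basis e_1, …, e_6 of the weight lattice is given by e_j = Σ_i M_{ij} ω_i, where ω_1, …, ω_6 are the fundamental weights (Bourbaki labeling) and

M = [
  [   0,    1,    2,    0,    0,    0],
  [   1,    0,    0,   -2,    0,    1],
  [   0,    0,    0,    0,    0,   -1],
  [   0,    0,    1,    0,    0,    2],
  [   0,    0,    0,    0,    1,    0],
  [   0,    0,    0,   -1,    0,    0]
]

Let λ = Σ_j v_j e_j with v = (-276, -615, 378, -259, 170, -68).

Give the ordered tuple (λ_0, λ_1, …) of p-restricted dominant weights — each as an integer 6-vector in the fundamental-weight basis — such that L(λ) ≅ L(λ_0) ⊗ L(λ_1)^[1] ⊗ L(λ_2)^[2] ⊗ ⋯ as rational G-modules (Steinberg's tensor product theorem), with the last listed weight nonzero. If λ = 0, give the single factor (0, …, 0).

((1, 6, 5, 4, 2, 0), (6, 3, 2, 6, 3, 2), (2, 3, 1, 4, 3, 5))

In the fundamental-weight basis, λ has coordinates c = M·v (v = (-276, -615, 378, -259, 170, -68)):
  c_1 = (0)·(-276) + (1)·(-615) + 2·378 + (0)·(-259) + 0·170 + (0)·(-68) = 141
  c_2 = (1)·(-276) + (0)·(-615) + 0·378 + (-2)·(-259) + 0·170 + (1)·(-68) = 174
  c_3 = (0)·(-276) + (0)·(-615) + 0·378 + (0)·(-259) + 0·170 + (-1)·(-68) = 68
  c_4 = (0)·(-276) + (0)·(-615) + 1·378 + (0)·(-259) + 0·170 + (2)·(-68) = 242
  c_5 = (0)·(-276) + (0)·(-615) + 0·378 + (0)·(-259) + 1·170 + (0)·(-68) = 170
  c_6 = (0)·(-276) + (0)·(-615) + 0·378 + (-1)·(-259) + 0·170 + (0)·(-68) = 259
Writing each c_i in base p = 7:
  c_1 = 141 = 1·7^0 + 6·7^1 + 2·7^2
  c_2 = 174 = 6·7^0 + 3·7^1 + 3·7^2
  c_3 = 68 = 5·7^0 + 2·7^1 + 1·7^2
  c_4 = 242 = 4·7^0 + 6·7^1 + 4·7^2
  c_5 = 170 = 2·7^0 + 3·7^1 + 3·7^2
  c_6 = 259 = 0·7^0 + 2·7^1 + 5·7^2
λ_0 = (1, 6, 5, 4, 2, 0)
λ_1 = (6, 3, 2, 6, 3, 2)
λ_2 = (2, 3, 1, 4, 3, 5)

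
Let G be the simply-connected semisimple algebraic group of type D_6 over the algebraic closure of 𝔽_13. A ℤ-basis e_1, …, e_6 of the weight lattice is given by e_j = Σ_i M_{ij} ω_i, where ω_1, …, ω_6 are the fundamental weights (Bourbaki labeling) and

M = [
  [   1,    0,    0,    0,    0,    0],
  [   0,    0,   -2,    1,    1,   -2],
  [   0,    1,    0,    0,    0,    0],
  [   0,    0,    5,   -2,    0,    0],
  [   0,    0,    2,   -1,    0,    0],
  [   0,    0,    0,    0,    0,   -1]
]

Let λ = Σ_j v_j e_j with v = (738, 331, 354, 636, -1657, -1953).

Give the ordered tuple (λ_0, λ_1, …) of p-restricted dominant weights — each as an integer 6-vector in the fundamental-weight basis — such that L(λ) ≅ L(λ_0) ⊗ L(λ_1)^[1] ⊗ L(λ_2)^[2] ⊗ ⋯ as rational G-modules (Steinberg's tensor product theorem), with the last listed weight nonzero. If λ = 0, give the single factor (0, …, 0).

Change of basis e → ω: c = M·v where v = (738, 331, 354, 636, -1657, -1953):
  c_1 = 1·738 + 0·331 + 0·354 + 0·636 + (0)·(-1657) + (0)·(-1953) = 738
  c_2 = 0·738 + 0·331 + (-2)·(354) + 1·636 + (1)·(-1657) + (-2)·(-1953) = 2177
  c_3 = 0·738 + 1·331 + 0·354 + 0·636 + (0)·(-1657) + (0)·(-1953) = 331
  c_4 = 0·738 + 0·331 + 5·354 + (-2)·(636) + (0)·(-1657) + (0)·(-1953) = 498
  c_5 = 0·738 + 0·331 + 2·354 + (-1)·(636) + (0)·(-1657) + (0)·(-1953) = 72
  c_6 = 0·738 + 0·331 + 0·354 + 0·636 + (0)·(-1657) + (-1)·(-1953) = 1953
p = 13; digits c_i = Σ_j d_{ij}·13^j, 0 ≤ d_{ij} < 13:
  c_1 = 738 = 10·13^0 + 4·13^1 + 4·13^2
  c_2 = 2177 = 6·13^0 + 11·13^1 + 12·13^2
  c_3 = 331 = 6·13^0 + 12·13^1 + 1·13^2
  c_4 = 498 = 4·13^0 + 12·13^1 + 2·13^2
  c_5 = 72 = 7·13^0 + 5·13^1
  c_6 = 1953 = 3·13^0 + 7·13^1 + 11·13^2
p-restricted factor λ_0 = (10, 6, 6, 4, 7, 3)
p-restricted factor λ_1 = (4, 11, 12, 12, 5, 7)
p-restricted factor λ_2 = (4, 12, 1, 2, 0, 11)

((10, 6, 6, 4, 7, 3), (4, 11, 12, 12, 5, 7), (4, 12, 1, 2, 0, 11))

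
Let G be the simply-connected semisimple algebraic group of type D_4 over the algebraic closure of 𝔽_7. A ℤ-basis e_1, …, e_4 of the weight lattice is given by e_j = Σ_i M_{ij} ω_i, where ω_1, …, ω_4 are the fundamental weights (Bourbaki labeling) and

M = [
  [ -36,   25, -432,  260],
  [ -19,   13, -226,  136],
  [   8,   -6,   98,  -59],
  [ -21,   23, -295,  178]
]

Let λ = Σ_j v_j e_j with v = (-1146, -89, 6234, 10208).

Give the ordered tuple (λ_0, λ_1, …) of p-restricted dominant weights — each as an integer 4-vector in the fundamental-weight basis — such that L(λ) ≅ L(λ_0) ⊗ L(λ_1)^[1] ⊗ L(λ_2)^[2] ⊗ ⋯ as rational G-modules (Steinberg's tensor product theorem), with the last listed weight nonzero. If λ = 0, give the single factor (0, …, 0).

Compute c_i = Σ_j M_{ij} v_j with v = (-1146, -89, 6234, 10208):
  c_1 = (-36)·(-1146) + (25)·(-89) + (-432)·(6234) + 260·10208 = 23
  c_2 = (-19)·(-1146) + (13)·(-89) + (-226)·(6234) + 136·10208 = 21
  c_3 = (8)·(-1146) + (-6)·(-89) + 98·6234 + (-59)·(10208) = 26
  c_4 = (-21)·(-1146) + (23)·(-89) + (-295)·(6234) + 178·10208 = 13
Writing each c_i in base p = 7:
  c_1 = 23 = 2·7^0 + 3·7^1
  c_2 = 21 = 0·7^0 + 3·7^1
  c_3 = 26 = 5·7^0 + 3·7^1
  c_4 = 13 = 6·7^0 + 1·7^1
p-restricted factor λ_0 = (2, 0, 5, 6)
p-restricted factor λ_1 = (3, 3, 3, 1)

((2, 0, 5, 6), (3, 3, 3, 1))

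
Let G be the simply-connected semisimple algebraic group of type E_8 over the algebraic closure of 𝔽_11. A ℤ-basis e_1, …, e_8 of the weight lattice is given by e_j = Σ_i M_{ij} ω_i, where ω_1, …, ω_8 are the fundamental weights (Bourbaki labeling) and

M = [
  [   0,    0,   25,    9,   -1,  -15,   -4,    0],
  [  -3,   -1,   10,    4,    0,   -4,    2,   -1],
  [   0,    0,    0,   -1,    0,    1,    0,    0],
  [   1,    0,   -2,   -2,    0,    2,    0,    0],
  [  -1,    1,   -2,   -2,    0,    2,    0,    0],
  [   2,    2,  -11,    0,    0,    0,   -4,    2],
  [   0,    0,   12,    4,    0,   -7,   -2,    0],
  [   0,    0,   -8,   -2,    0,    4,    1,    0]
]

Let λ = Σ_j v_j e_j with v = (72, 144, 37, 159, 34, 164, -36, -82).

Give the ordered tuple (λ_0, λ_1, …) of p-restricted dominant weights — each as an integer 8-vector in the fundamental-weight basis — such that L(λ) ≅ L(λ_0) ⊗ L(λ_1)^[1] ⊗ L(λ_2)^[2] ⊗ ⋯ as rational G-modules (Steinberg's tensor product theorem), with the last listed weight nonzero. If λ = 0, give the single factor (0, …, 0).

((6, 0, 5, 8, 8, 5, 4, 6),)

ω-coordinates c = M·v, v = (72, 144, 37, 159, 34, 164, -36, -82):
  c_1 = 0*72 + 0*144 + 25*37 + 9*159 + -1*34 + -15*164 + -4*-36 + 0*-82 = 6
  c_2 = -3*72 + -1*144 + 10*37 + 4*159 + 0*34 + -4*164 + 2*-36 + -1*-82 = 0
  c_3 = 0*72 + 0*144 + 0*37 + -1*159 + 0*34 + 1*164 + 0*-36 + 0*-82 = 5
  c_4 = 1*72 + 0*144 + -2*37 + -2*159 + 0*34 + 2*164 + 0*-36 + 0*-82 = 8
  c_5 = -1*72 + 1*144 + -2*37 + -2*159 + 0*34 + 2*164 + 0*-36 + 0*-82 = 8
  c_6 = 2*72 + 2*144 + -11*37 + 0*159 + 0*34 + 0*164 + -4*-36 + 2*-82 = 5
  c_7 = 0*72 + 0*144 + 12*37 + 4*159 + 0*34 + -7*164 + -2*-36 + 0*-82 = 4
  c_8 = 0*72 + 0*144 + -8*37 + -2*159 + 0*34 + 4*164 + 1*-36 + 0*-82 = 6
Base-11 expansion of each c_i:
  c_1 = 6 = 6·11^0
  c_2 = 0
  c_3 = 5 = 5·11^0
  c_4 = 8 = 8·11^0
  c_5 = 8 = 8·11^0
  c_6 = 5 = 5·11^0
  c_7 = 4 = 4·11^0
  c_8 = 6 = 6·11^0
Factor λ_0 = (6, 0, 5, 8, 8, 5, 4, 6)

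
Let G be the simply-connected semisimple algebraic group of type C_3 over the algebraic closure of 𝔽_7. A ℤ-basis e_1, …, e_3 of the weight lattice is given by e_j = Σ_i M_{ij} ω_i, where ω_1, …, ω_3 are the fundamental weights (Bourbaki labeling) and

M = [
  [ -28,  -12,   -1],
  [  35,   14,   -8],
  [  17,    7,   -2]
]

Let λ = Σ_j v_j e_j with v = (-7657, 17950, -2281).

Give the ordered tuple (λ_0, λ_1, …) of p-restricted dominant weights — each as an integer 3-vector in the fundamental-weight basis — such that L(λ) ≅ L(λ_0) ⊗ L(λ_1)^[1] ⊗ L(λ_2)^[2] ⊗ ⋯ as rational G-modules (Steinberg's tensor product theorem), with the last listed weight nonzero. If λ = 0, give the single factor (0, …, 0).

Compute c_i = Σ_j M_{ij} v_j with v = (-7657, 17950, -2281):
  c_1 = -28*-7657 + -12*17950 + -1*-2281 = 1277
  c_2 = 35*-7657 + 14*17950 + -8*-2281 = 1553
  c_3 = 17*-7657 + 7*17950 + -2*-2281 = 43
p = 7; digits c_i = Σ_j d_{ij}·7^j, 0 ≤ d_{ij} < 7:
  c_1 = 1277 = 3·7^0 + 0·7^1 + 5·7^2 + 3·7^3
  c_2 = 1553 = 6·7^0 + 4·7^1 + 3·7^2 + 4·7^3
  c_3 = 43 = 1·7^0 + 6·7^1
λ_0 = (3, 6, 1)
λ_1 = (0, 4, 6)
λ_2 = (5, 3, 0)
λ_3 = (3, 4, 0)

((3, 6, 1), (0, 4, 6), (5, 3, 0), (3, 4, 0))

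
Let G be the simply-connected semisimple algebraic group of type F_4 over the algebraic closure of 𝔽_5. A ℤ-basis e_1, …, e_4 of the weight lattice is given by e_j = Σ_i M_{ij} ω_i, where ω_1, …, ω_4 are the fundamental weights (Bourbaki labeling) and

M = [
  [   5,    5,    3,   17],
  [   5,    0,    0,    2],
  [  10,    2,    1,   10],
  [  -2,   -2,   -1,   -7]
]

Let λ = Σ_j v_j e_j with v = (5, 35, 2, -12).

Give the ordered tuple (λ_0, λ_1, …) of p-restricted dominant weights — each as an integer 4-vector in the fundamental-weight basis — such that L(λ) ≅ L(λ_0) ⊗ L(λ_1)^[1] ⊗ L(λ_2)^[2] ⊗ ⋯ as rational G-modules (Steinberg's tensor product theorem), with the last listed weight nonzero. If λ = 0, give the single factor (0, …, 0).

In the fundamental-weight basis, λ has coordinates c = M·v (v = (5, 35, 2, -12)):
  c_1 = 5·5 + 5·35 + 3·2 + (17)·(-12) = 2
  c_2 = 5·5 + 0·35 + 0·2 + (2)·(-12) = 1
  c_3 = 10·5 + 2·35 + 1·2 + (10)·(-12) = 2
  c_4 = (-2)·(5) + (-2)·(35) + (-1)·(2) + (-7)·(-12) = 2
Base-5 expansion of each c_i:
  c_1 = 2 = 2·5^0
  c_2 = 1 = 1·5^0
  c_3 = 2 = 2·5^0
  c_4 = 2 = 2·5^0
Factor λ_0 = (2, 1, 2, 2)

((2, 1, 2, 2),)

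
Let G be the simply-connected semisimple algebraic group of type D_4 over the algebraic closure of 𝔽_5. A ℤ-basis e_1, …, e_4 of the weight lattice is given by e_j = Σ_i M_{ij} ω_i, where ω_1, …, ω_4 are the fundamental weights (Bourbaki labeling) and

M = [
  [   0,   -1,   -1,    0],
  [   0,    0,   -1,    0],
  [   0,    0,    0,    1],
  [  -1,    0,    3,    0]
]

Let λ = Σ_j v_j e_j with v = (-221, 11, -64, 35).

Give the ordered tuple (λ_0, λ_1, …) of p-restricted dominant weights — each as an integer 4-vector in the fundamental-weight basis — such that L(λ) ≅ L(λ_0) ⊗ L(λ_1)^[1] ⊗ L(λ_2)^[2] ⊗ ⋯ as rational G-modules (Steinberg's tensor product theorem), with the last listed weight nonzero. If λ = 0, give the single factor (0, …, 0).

((3, 4, 0, 4), (0, 2, 2, 0), (2, 2, 1, 1))

Change of basis e → ω: c = M·v where v = (-221, 11, -64, 35):
  c_1 = (0)·(-221) + (-1)·(11) + (-1)·(-64) + 0·35 = 53
  c_2 = (0)·(-221) + 0·11 + (-1)·(-64) + 0·35 = 64
  c_3 = (0)·(-221) + 0·11 + (0)·(-64) + 1·35 = 35
  c_4 = (-1)·(-221) + 0·11 + (3)·(-64) + 0·35 = 29
Expand coordinatewise in base 5:
  c_1 = 53 = 3·5^0 + 0·5^1 + 2·5^2
  c_2 = 64 = 4·5^0 + 2·5^1 + 2·5^2
  c_3 = 35 = 0·5^0 + 2·5^1 + 1·5^2
  c_4 = 29 = 4·5^0 + 0·5^1 + 1·5^2
p-restricted factor λ_0 = (3, 4, 0, 4)
p-restricted factor λ_1 = (0, 2, 2, 0)
p-restricted factor λ_2 = (2, 2, 1, 1)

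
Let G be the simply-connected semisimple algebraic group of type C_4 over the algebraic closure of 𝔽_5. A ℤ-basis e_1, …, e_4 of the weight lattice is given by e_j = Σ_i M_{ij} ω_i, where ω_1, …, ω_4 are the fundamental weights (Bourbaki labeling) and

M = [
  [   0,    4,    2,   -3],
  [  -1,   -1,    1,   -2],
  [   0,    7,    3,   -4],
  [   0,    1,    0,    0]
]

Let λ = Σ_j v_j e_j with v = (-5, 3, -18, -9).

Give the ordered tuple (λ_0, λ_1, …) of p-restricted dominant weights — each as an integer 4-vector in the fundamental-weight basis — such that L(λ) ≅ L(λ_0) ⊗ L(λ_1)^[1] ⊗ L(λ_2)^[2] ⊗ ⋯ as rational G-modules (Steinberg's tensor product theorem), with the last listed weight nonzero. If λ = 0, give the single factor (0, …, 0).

Converting to the ω-basis (c_i = row i of M dotted with v = (-5, 3, -18, -9)):
  c_1 = 0*-5 + 4*3 + 2*-18 + -3*-9 = 3
  c_2 = -1*-5 + -1*3 + 1*-18 + -2*-9 = 2
  c_3 = 0*-5 + 7*3 + 3*-18 + -4*-9 = 3
  c_4 = 0*-5 + 1*3 + 0*-18 + 0*-9 = 3
p = 5; digits c_i = Σ_j d_{ij}·5^j, 0 ≤ d_{ij} < 5:
  c_1 = 3 = 3·5^0
  c_2 = 2 = 2·5^0
  c_3 = 3 = 3·5^0
  c_4 = 3 = 3·5^0
λ_0 = (3, 2, 3, 3)

((3, 2, 3, 3),)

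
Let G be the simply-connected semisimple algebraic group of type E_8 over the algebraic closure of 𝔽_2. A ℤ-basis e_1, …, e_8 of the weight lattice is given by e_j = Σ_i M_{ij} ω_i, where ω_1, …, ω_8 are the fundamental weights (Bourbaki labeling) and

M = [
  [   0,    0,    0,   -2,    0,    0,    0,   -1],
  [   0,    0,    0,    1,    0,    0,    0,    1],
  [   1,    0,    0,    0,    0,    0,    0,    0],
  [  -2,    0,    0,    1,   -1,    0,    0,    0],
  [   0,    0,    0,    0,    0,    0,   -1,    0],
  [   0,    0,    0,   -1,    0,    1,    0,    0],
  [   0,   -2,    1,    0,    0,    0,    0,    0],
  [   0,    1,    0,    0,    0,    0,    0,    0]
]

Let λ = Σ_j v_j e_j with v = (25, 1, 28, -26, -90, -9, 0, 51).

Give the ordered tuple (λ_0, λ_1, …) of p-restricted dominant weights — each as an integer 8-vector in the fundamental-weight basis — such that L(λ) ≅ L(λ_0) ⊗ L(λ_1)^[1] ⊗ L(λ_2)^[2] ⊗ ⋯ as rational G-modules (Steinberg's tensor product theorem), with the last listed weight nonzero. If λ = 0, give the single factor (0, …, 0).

ω-coordinates c = M·v, v = (25, 1, 28, -26, -90, -9, 0, 51):
  c_1 = 0·25 + 0·1 + 0·28 + (-2)·(-26) + (0)·(-90) + (0)·(-9) + 0·0 + (-1)·(51) = 1
  c_2 = 0·25 + 0·1 + 0·28 + (1)·(-26) + (0)·(-90) + (0)·(-9) + 0·0 + 1·51 = 25
  c_3 = 1·25 + 0·1 + 0·28 + (0)·(-26) + (0)·(-90) + (0)·(-9) + 0·0 + 0·51 = 25
  c_4 = (-2)·(25) + 0·1 + 0·28 + (1)·(-26) + (-1)·(-90) + (0)·(-9) + 0·0 + 0·51 = 14
  c_5 = 0·25 + 0·1 + 0·28 + (0)·(-26) + (0)·(-90) + (0)·(-9) + (-1)·(0) + 0·51 = 0
  c_6 = 0·25 + 0·1 + 0·28 + (-1)·(-26) + (0)·(-90) + (1)·(-9) + 0·0 + 0·51 = 17
  c_7 = 0·25 + (-2)·(1) + 1·28 + (0)·(-26) + (0)·(-90) + (0)·(-9) + 0·0 + 0·51 = 26
  c_8 = 0·25 + 1·1 + 0·28 + (0)·(-26) + (0)·(-90) + (0)·(-9) + 0·0 + 0·51 = 1
p = 2; digits c_i = Σ_j d_{ij}·2^j, 0 ≤ d_{ij} < 2:
  c_1 = 1 = 1·2^0
  c_2 = 25 = 1·2^0 + 0·2^1 + 0·2^2 + 1·2^3 + 1·2^4
  c_3 = 25 = 1·2^0 + 0·2^1 + 0·2^2 + 1·2^3 + 1·2^4
  c_4 = 14 = 0·2^0 + 1·2^1 + 1·2^2 + 1·2^3
  c_5 = 0
  c_6 = 17 = 1·2^0 + 0·2^1 + 0·2^2 + 0·2^3 + 1·2^4
  c_7 = 26 = 0·2^0 + 1·2^1 + 0·2^2 + 1·2^3 + 1·2^4
  c_8 = 1 = 1·2^0
Factor λ_0 = (1, 1, 1, 0, 0, 1, 0, 1)
Factor λ_1 = (0, 0, 0, 1, 0, 0, 1, 0)
Factor λ_2 = (0, 0, 0, 1, 0, 0, 0, 0)
Factor λ_3 = (0, 1, 1, 1, 0, 0, 1, 0)
Factor λ_4 = (0, 1, 1, 0, 0, 1, 1, 0)

((1, 1, 1, 0, 0, 1, 0, 1), (0, 0, 0, 1, 0, 0, 1, 0), (0, 0, 0, 1, 0, 0, 0, 0), (0, 1, 1, 1, 0, 0, 1, 0), (0, 1, 1, 0, 0, 1, 1, 0))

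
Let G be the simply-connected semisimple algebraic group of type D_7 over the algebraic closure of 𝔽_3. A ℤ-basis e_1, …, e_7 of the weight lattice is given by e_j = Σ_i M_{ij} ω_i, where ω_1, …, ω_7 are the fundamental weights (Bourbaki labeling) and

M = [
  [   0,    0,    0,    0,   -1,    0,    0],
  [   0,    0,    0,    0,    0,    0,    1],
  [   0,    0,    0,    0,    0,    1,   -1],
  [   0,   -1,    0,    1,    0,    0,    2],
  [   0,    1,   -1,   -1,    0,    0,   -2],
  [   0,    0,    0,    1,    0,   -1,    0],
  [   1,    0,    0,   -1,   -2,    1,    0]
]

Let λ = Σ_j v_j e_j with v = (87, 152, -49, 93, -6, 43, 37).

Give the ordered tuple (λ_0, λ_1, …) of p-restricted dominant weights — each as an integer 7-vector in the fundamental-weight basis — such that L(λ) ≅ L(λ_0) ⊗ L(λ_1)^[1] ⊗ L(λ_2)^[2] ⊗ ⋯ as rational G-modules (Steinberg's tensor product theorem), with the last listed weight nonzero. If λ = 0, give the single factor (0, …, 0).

((0, 1, 0, 0, 1, 2, 1), (2, 0, 2, 2, 2, 1, 1), (0, 1, 0, 1, 0, 2, 2), (0, 1, 0, 0, 1, 1, 1))

In the fundamental-weight basis, λ has coordinates c = M·v (v = (87, 152, -49, 93, -6, 43, 37)):
  c_1 = (0)·(87) + (0)·(152) + (0)·(-49) + (0)·(93) + (-1)·(-6) + (0)·(43) + (0)·(37) = 6
  c_2 = (0)·(87) + (0)·(152) + (0)·(-49) + (0)·(93) + (0)·(-6) + (0)·(43) + (1)·(37) = 37
  c_3 = (0)·(87) + (0)·(152) + (0)·(-49) + (0)·(93) + (0)·(-6) + (1)·(43) + (-1)·(37) = 6
  c_4 = (0)·(87) + (-1)·(152) + (0)·(-49) + (1)·(93) + (0)·(-6) + (0)·(43) + (2)·(37) = 15
  c_5 = (0)·(87) + (1)·(152) + (-1)·(-49) + (-1)·(93) + (0)·(-6) + (0)·(43) + (-2)·(37) = 34
  c_6 = (0)·(87) + (0)·(152) + (0)·(-49) + (1)·(93) + (0)·(-6) + (-1)·(43) + (0)·(37) = 50
  c_7 = (1)·(87) + (0)·(152) + (0)·(-49) + (-1)·(93) + (-2)·(-6) + (1)·(43) + (0)·(37) = 49
p = 3; digits c_i = Σ_j d_{ij}·3^j, 0 ≤ d_{ij} < 3:
  c_1 = 6 = 0·3^0 + 2·3^1
  c_2 = 37 = 1·3^0 + 0·3^1 + 1·3^2 + 1·3^3
  c_3 = 6 = 0·3^0 + 2·3^1
  c_4 = 15 = 0·3^0 + 2·3^1 + 1·3^2
  c_5 = 34 = 1·3^0 + 2·3^1 + 0·3^2 + 1·3^3
  c_6 = 50 = 2·3^0 + 1·3^1 + 2·3^2 + 1·3^3
  c_7 = 49 = 1·3^0 + 1·3^1 + 2·3^2 + 1·3^3
λ_0 = (0, 1, 0, 0, 1, 2, 1)
λ_1 = (2, 0, 2, 2, 2, 1, 1)
λ_2 = (0, 1, 0, 1, 0, 2, 2)
λ_3 = (0, 1, 0, 0, 1, 1, 1)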